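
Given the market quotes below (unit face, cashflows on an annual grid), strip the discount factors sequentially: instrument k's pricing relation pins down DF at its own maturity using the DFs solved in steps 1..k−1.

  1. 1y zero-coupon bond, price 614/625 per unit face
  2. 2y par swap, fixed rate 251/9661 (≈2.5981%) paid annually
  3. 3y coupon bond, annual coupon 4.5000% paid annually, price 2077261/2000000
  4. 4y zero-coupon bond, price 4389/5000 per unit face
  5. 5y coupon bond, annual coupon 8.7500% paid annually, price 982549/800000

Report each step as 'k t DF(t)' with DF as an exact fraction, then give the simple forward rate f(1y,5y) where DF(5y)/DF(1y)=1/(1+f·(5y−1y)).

1 1 614/625
2 2 4749/5000
3 3 9107/10000
4 4 4389/5000
5 5 83/100
f(1y,5y) = ((614/625)/(83/100) − 1)/(4) = 381/8300 ≈ 4.5904%

step 1 [1y] zero: DF = P = 614/625 ≈ 0.982400
step 2 [2y] swap r/1=251/9661: DF=(1 − 251/9661·(0.982400))/(1+251/9661) = 4749/5000 ≈ 0.949800
step 3 [3y] bond c/1=9/200: DF=(2077261/2000000 − 9/200·(0.982400+0.949800))/(1+9/200) = 9107/10000 ≈ 0.910700
step 4 [4y] zero: DF = P = 4389/5000 ≈ 0.877800
step 5 [5y] bond c/1=7/80: DF=(982549/800000 − 7/80·(0.982400+0.949800+0.910700+0.877800))/(1+7/80) = 83/100 ≈ 0.830000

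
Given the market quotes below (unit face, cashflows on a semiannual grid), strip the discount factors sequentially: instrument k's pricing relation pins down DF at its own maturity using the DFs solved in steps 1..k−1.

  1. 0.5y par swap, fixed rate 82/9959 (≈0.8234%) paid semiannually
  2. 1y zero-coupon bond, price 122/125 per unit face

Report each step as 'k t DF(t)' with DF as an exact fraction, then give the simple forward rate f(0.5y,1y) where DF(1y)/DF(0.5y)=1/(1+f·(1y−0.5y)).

step 1 [0.5y] swap r/2=41/9959: DF=(1 − 41/9959·(0))/(1+41/9959) = 9959/10000 ≈ 0.995900
step 2 [1y] zero: DF = P = 122/125 ≈ 0.976000

1 1/2 9959/10000
2 1 122/125
f(0.5y,1y) = ((9959/10000)/(122/125) − 1)/(1/2) = 199/4880 ≈ 4.0779%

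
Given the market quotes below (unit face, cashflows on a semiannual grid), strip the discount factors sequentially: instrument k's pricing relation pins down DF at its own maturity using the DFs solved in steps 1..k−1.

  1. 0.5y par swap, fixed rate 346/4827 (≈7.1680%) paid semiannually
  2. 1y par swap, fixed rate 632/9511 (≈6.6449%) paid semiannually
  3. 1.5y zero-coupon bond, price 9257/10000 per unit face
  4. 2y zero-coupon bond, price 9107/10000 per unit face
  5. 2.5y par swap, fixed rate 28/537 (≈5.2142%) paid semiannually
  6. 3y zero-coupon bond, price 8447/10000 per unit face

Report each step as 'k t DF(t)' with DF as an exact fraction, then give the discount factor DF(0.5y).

1 1/2 4827/5000
2 1 1171/1250
3 3/2 9257/10000
4 2 9107/10000
5 5/2 2199/2500
6 3 8447/10000
DF(0.5y) = 4827/5000 ≈ 0.965400

step 1 [0.5y] swap r/2=173/4827: DF=(1 − 173/4827·(0))/(1+173/4827) = 4827/5000 ≈ 0.965400
step 2 [1y] swap r/2=316/9511: DF=(1 − 316/9511·(0.965400))/(1+316/9511) = 1171/1250 ≈ 0.936800
step 3 [1.5y] zero: DF = P = 9257/10000 ≈ 0.925700
step 4 [2y] zero: DF = P = 9107/10000 ≈ 0.910700
step 5 [2.5y] swap r/2=14/537: DF=(1 − 14/537·(0.965400+0.936800+0.925700+0.910700))/(1+14/537) = 2199/2500 ≈ 0.879600
step 6 [3y] zero: DF = P = 8447/10000 ≈ 0.844700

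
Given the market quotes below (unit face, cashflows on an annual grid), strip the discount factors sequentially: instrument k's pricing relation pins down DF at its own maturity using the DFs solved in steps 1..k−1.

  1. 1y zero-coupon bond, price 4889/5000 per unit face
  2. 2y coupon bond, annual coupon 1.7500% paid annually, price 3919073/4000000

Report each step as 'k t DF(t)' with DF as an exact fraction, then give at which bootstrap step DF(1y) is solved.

1 1 4889/5000
2 2 9461/10000
DF(1y) is solved at step 1

step 1 [1y] zero: DF = P = 4889/5000 ≈ 0.977800
step 2 [2y] bond c/1=7/400: DF=(3919073/4000000 − 7/400·(0.977800))/(1+7/400) = 9461/10000 ≈ 0.946100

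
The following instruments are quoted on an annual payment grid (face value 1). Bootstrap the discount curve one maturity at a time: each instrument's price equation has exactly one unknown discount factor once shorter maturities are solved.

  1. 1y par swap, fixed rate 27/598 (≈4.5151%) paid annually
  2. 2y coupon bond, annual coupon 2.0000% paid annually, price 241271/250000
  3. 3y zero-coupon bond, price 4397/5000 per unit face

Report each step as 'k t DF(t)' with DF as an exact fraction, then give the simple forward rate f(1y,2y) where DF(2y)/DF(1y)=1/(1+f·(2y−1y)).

1 1 598/625
2 2 4637/5000
3 3 4397/5000
f(1y,2y) = ((598/625)/(4637/5000) − 1)/(1) = 147/4637 ≈ 3.1702%

step 1 [1y] swap r/1=27/598: DF=(1 − 27/598·(0))/(1+27/598) = 598/625 ≈ 0.956800
step 2 [2y] bond c/1=1/50: DF=(241271/250000 − 1/50·(0.956800))/(1+1/50) = 4637/5000 ≈ 0.927400
step 3 [3y] zero: DF = P = 4397/5000 ≈ 0.879400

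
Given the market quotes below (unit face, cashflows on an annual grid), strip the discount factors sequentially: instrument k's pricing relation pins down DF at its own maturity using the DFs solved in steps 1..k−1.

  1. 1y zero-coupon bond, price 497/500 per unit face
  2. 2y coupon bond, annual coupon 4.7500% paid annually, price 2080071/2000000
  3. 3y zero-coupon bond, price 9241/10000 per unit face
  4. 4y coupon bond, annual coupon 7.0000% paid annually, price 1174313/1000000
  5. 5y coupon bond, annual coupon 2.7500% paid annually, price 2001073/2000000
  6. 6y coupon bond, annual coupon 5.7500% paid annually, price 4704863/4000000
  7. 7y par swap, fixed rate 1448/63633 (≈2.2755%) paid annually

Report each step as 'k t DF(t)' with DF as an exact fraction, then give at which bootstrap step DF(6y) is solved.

step 1 [1y] zero: DF = P = 497/500 ≈ 0.994000
step 2 [2y] bond c/1=19/400: DF=(2080071/2000000 − 19/400·(0.994000))/(1+19/400) = 4739/5000 ≈ 0.947800
step 3 [3y] zero: DF = P = 9241/10000 ≈ 0.924100
step 4 [4y] bond c/1=7/100: DF=(1174313/1000000 − 7/100·(0.994000+0.947800+0.924100))/(1+7/100) = 91/100 ≈ 0.910000
step 5 [5y] bond c/1=11/400: DF=(2001073/2000000 − 11/400·(0.994000+0.947800+0.924100+0.910000))/(1+11/400) = 8727/10000 ≈ 0.872700
step 6 [6y] bond c/1=23/400: DF=(4704863/4000000 − 23/400·(0.994000+0.947800+0.924100+0.910000+0.872700))/(1+23/400) = 1719/2000 ≈ 0.859500
step 7 [7y] swap r/1=1448/63633: DF=(1 − 1448/63633·(0.994000+0.947800+0.924100+0.910000+0.872700+0.859500))/(1+1448/63633) = 1069/1250 ≈ 0.855200

1 1 497/500
2 2 4739/5000
3 3 9241/10000
4 4 91/100
5 5 8727/10000
6 6 1719/2000
7 7 1069/1250
DF(6y) is solved at step 6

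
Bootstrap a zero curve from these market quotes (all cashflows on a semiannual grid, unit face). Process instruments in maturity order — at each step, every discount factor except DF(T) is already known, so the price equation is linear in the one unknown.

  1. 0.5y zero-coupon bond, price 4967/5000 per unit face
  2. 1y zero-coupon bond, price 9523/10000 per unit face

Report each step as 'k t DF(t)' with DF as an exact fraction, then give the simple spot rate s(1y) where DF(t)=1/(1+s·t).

step 1 [0.5y] zero: DF = P = 4967/5000 ≈ 0.993400
step 2 [1y] zero: DF = P = 9523/10000 ≈ 0.952300

1 1/2 4967/5000
2 1 9523/10000
s(1y) = (1/(9523/10000) − 1)/(1) = 477/9523 ≈ 5.0089%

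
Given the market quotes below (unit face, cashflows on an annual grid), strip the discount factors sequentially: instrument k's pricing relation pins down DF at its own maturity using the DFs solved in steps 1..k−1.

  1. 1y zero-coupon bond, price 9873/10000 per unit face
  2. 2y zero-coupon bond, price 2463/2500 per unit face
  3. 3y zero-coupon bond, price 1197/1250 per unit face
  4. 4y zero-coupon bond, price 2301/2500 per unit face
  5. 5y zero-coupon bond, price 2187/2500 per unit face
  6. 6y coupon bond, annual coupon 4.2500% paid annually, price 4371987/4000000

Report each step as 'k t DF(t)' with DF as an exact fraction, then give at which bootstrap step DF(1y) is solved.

1 1 9873/10000
2 2 2463/2500
3 3 1197/1250
4 4 2301/2500
5 5 2187/2500
6 6 4279/5000
DF(1y) is solved at step 1

step 1 [1y] zero: DF = P = 9873/10000 ≈ 0.987300
step 2 [2y] zero: DF = P = 2463/2500 ≈ 0.985200
step 3 [3y] zero: DF = P = 1197/1250 ≈ 0.957600
step 4 [4y] zero: DF = P = 2301/2500 ≈ 0.920400
step 5 [5y] zero: DF = P = 2187/2500 ≈ 0.874800
step 6 [6y] bond c/1=17/400: DF=(4371987/4000000 − 17/400·(0.987300+0.985200+0.957600+0.920400+0.874800))/(1+17/400) = 4279/5000 ≈ 0.855800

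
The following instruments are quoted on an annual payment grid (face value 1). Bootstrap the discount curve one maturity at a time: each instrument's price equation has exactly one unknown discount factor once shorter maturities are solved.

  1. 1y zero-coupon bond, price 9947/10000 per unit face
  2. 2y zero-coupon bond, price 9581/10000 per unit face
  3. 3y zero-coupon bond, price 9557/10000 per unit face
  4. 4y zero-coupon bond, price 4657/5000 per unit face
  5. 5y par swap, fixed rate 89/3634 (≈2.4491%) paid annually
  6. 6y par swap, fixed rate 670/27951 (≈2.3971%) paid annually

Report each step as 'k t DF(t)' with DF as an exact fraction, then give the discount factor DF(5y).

1 1 9947/10000
2 2 9581/10000
3 3 9557/10000
4 4 4657/5000
5 5 8843/10000
6 6 433/500
DF(5y) = 8843/10000 ≈ 0.884300

step 1 [1y] zero: DF = P = 9947/10000 ≈ 0.994700
step 2 [2y] zero: DF = P = 9581/10000 ≈ 0.958100
step 3 [3y] zero: DF = P = 9557/10000 ≈ 0.955700
step 4 [4y] zero: DF = P = 4657/5000 ≈ 0.931400
step 5 [5y] swap r/1=89/3634: DF=(1 − 89/3634·(0.994700+0.958100+0.955700+0.931400))/(1+89/3634) = 8843/10000 ≈ 0.884300
step 6 [6y] swap r/1=670/27951: DF=(1 − 670/27951·(0.994700+0.958100+0.955700+0.931400+0.884300))/(1+670/27951) = 433/500 ≈ 0.866000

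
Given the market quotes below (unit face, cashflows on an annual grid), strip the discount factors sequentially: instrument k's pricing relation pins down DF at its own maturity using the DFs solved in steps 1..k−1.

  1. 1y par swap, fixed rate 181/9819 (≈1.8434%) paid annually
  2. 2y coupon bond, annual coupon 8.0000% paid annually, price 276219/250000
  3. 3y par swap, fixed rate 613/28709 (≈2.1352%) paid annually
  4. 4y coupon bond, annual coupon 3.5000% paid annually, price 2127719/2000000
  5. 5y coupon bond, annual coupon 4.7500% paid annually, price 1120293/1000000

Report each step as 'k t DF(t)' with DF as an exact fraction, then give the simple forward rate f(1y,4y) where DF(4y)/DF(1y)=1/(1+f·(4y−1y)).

1 1 9819/10000
2 2 9503/10000
3 3 9387/10000
4 4 2327/2500
5 5 8971/10000
f(1y,4y) = ((9819/10000)/(2327/2500) − 1)/(3) = 511/27924 ≈ 1.8300%

step 1 [1y] swap r/1=181/9819: DF=(1 − 181/9819·(0))/(1+181/9819) = 9819/10000 ≈ 0.981900
step 2 [2y] bond c/1=2/25: DF=(276219/250000 − 2/25·(0.981900))/(1+2/25) = 9503/10000 ≈ 0.950300
step 3 [3y] swap r/1=613/28709: DF=(1 − 613/28709·(0.981900+0.950300))/(1+613/28709) = 9387/10000 ≈ 0.938700
step 4 [4y] bond c/1=7/200: DF=(2127719/2000000 − 7/200·(0.981900+0.950300+0.938700))/(1+7/200) = 2327/2500 ≈ 0.930800
step 5 [5y] bond c/1=19/400: DF=(1120293/1000000 − 19/400·(0.981900+0.950300+0.938700+0.930800))/(1+19/400) = 8971/10000 ≈ 0.897100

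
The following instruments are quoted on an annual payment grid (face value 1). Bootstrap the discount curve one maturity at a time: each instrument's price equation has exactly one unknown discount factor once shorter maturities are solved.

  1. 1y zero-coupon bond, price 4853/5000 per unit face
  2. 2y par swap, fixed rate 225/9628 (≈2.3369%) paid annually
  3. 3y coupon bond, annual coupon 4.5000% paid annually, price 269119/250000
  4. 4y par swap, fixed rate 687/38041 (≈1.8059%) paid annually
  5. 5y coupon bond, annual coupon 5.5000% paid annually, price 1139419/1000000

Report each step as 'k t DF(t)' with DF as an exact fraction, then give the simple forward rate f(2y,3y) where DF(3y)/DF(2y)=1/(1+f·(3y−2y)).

step 1 [1y] zero: DF = P = 4853/5000 ≈ 0.970600
step 2 [2y] swap r/1=225/9628: DF=(1 − 225/9628·(0.970600))/(1+225/9628) = 191/200 ≈ 0.955000
step 3 [3y] bond c/1=9/200: DF=(269119/250000 − 9/200·(0.970600+0.955000))/(1+9/200) = 592/625 ≈ 0.947200
step 4 [4y] swap r/1=687/38041: DF=(1 − 687/38041·(0.970600+0.955000+0.947200))/(1+687/38041) = 9313/10000 ≈ 0.931300
step 5 [5y] bond c/1=11/200: DF=(1139419/1000000 − 11/200·(0.970600+0.955000+0.947200+0.931300))/(1+11/200) = 8817/10000 ≈ 0.881700

1 1 4853/5000
2 2 191/200
3 3 592/625
4 4 9313/10000
5 5 8817/10000
f(2y,3y) = ((191/200)/(592/625) − 1)/(1) = 39/4736 ≈ 0.8235%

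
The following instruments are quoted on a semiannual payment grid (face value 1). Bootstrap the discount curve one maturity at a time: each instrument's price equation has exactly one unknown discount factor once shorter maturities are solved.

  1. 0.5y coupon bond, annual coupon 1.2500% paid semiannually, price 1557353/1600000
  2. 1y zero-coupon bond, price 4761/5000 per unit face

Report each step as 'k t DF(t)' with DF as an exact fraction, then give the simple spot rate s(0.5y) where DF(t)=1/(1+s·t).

step 1 [0.5y] bond c/2=1/160: DF=(1557353/1600000 − 1/160·(0))/(1+1/160) = 9673/10000 ≈ 0.967300
step 2 [1y] zero: DF = P = 4761/5000 ≈ 0.952200

1 1/2 9673/10000
2 1 4761/5000
s(0.5y) = (1/(9673/10000) − 1)/(1/2) = 654/9673 ≈ 6.7611%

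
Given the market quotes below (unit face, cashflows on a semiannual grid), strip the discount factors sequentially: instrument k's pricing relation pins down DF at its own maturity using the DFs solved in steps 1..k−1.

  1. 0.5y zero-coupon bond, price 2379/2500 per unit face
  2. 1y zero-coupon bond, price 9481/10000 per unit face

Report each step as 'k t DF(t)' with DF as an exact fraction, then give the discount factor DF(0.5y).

1 1/2 2379/2500
2 1 9481/10000
DF(0.5y) = 2379/2500 ≈ 0.951600

step 1 [0.5y] zero: DF = P = 2379/2500 ≈ 0.951600
step 2 [1y] zero: DF = P = 9481/10000 ≈ 0.948100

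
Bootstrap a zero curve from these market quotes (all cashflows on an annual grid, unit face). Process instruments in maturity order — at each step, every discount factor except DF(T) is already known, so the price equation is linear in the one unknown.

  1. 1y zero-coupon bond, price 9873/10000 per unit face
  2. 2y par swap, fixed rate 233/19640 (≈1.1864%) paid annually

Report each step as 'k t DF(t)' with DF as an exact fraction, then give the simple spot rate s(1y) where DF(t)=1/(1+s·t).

step 1 [1y] zero: DF = P = 9873/10000 ≈ 0.987300
step 2 [2y] swap r/1=233/19640: DF=(1 − 233/19640·(0.987300))/(1+233/19640) = 9767/10000 ≈ 0.976700

1 1 9873/10000
2 2 9767/10000
s(1y) = (1/(9873/10000) − 1)/(1) = 127/9873 ≈ 1.2863%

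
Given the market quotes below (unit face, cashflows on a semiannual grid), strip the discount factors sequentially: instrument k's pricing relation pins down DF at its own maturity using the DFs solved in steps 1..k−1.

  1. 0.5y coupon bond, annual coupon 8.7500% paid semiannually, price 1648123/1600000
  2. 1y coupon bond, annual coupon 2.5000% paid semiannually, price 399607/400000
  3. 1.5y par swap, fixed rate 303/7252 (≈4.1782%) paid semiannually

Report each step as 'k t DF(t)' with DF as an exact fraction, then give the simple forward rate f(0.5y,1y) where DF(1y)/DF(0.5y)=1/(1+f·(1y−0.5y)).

1 1/2 9869/10000
2 1 1949/2000
3 3/2 4697/5000
f(0.5y,1y) = ((9869/10000)/(1949/2000) − 1)/(1/2) = 248/9745 ≈ 2.5449%

step 1 [0.5y] bond c/2=7/160: DF=(1648123/1600000 − 7/160·(0))/(1+7/160) = 9869/10000 ≈ 0.986900
step 2 [1y] bond c/2=1/80: DF=(399607/400000 − 1/80·(0.986900))/(1+1/80) = 1949/2000 ≈ 0.974500
step 3 [1.5y] swap r/2=303/14504: DF=(1 − 303/14504·(0.986900+0.974500))/(1+303/14504) = 4697/5000 ≈ 0.939400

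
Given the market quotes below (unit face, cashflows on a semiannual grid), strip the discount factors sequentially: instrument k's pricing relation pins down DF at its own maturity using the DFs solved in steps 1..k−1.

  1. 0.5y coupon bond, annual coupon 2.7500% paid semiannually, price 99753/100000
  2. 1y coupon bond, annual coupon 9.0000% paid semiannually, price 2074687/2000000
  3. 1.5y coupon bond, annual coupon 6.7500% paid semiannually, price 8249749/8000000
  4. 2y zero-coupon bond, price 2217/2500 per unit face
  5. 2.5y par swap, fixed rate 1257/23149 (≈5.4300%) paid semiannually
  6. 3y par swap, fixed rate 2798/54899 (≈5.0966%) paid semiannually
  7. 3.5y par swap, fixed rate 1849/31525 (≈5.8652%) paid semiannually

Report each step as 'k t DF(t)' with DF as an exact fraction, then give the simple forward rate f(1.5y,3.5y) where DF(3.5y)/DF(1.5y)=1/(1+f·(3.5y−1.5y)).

1 1/2 123/125
2 1 9503/10000
3 3/2 584/625
4 2 2217/2500
5 5/2 8743/10000
6 3 8601/10000
7 7/2 8151/10000
f(1.5y,3.5y) = ((584/625)/(8151/10000) − 1)/(2) = 1193/16302 ≈ 7.3181%

step 1 [0.5y] bond c/2=11/800: DF=(99753/100000 − 11/800·(0))/(1+11/800) = 123/125 ≈ 0.984000
step 2 [1y] bond c/2=9/200: DF=(2074687/2000000 − 9/200·(0.984000))/(1+9/200) = 9503/10000 ≈ 0.950300
step 3 [1.5y] bond c/2=27/800: DF=(8249749/8000000 − 27/800·(0.984000+0.950300))/(1+27/800) = 584/625 ≈ 0.934400
step 4 [2y] zero: DF = P = 2217/2500 ≈ 0.886800
step 5 [2.5y] swap r/2=1257/46298: DF=(1 − 1257/46298·(0.984000+0.950300+0.934400+0.886800))/(1+1257/46298) = 8743/10000 ≈ 0.874300
step 6 [3y] swap r/2=1399/54899: DF=(1 − 1399/54899·(0.984000+0.950300+0.934400+0.886800+0.874300))/(1+1399/54899) = 8601/10000 ≈ 0.860100
step 7 [3.5y] swap r/2=1849/63050: DF=(1 − 1849/63050·(0.984000+0.950300+0.934400+0.886800+0.874300+0.860100))/(1+1849/63050) = 8151/10000 ≈ 0.815100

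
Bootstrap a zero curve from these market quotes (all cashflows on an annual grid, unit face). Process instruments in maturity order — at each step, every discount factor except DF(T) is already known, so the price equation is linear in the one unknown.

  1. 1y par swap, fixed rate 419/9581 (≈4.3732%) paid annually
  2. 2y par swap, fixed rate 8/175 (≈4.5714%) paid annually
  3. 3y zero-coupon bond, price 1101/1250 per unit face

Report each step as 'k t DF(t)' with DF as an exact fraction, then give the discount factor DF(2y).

1 1 9581/10000
2 2 1143/1250
3 3 1101/1250
DF(2y) = 1143/1250 ≈ 0.914400

step 1 [1y] swap r/1=419/9581: DF=(1 − 419/9581·(0))/(1+419/9581) = 9581/10000 ≈ 0.958100
step 2 [2y] swap r/1=8/175: DF=(1 − 8/175·(0.958100))/(1+8/175) = 1143/1250 ≈ 0.914400
step 3 [3y] zero: DF = P = 1101/1250 ≈ 0.880800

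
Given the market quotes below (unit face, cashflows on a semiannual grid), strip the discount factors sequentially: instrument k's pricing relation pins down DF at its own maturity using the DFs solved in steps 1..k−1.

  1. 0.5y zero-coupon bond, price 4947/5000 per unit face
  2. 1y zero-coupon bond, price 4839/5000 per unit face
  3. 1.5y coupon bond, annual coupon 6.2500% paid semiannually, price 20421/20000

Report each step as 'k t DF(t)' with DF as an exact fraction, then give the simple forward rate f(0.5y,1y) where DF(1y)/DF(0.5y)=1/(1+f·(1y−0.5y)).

step 1 [0.5y] zero: DF = P = 4947/5000 ≈ 0.989400
step 2 [1y] zero: DF = P = 4839/5000 ≈ 0.967800
step 3 [1.5y] bond c/2=1/32: DF=(20421/20000 − 1/32·(0.989400+0.967800))/(1+1/32) = 2327/2500 ≈ 0.930800

1 1/2 4947/5000
2 1 4839/5000
3 3/2 2327/2500
f(0.5y,1y) = ((4947/5000)/(4839/5000) − 1)/(1/2) = 72/1613 ≈ 4.4637%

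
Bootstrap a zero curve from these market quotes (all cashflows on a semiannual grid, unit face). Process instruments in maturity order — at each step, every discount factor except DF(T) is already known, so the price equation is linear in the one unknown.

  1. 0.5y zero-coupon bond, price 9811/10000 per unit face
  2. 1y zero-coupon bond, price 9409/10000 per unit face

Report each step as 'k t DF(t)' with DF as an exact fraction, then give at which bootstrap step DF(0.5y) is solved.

1 1/2 9811/10000
2 1 9409/10000
DF(0.5y) is solved at step 1

step 1 [0.5y] zero: DF = P = 9811/10000 ≈ 0.981100
step 2 [1y] zero: DF = P = 9409/10000 ≈ 0.940900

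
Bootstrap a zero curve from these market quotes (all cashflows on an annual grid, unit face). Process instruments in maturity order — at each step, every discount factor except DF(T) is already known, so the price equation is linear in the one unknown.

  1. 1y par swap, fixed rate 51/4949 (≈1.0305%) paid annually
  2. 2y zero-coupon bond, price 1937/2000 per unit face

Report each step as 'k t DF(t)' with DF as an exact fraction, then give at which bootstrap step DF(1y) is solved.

1 1 4949/5000
2 2 1937/2000
DF(1y) is solved at step 1

step 1 [1y] swap r/1=51/4949: DF=(1 − 51/4949·(0))/(1+51/4949) = 4949/5000 ≈ 0.989800
step 2 [2y] zero: DF = P = 1937/2000 ≈ 0.968500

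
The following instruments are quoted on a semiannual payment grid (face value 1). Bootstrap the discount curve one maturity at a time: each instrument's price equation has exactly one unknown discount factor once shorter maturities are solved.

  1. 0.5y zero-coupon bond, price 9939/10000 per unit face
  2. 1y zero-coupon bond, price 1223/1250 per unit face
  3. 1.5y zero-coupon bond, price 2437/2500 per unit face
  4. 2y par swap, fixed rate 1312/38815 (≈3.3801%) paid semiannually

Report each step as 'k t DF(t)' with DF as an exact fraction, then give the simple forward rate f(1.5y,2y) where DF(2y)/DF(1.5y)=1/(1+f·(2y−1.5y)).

step 1 [0.5y] zero: DF = P = 9939/10000 ≈ 0.993900
step 2 [1y] zero: DF = P = 1223/1250 ≈ 0.978400
step 3 [1.5y] zero: DF = P = 2437/2500 ≈ 0.974800
step 4 [2y] swap r/2=656/38815: DF=(1 − 656/38815·(0.993900+0.978400+0.974800))/(1+656/38815) = 584/625 ≈ 0.934400

1 1/2 9939/10000
2 1 1223/1250
3 3/2 2437/2500
4 2 584/625
f(1.5y,2y) = ((2437/2500)/(584/625) − 1)/(1/2) = 101/1168 ≈ 8.6473%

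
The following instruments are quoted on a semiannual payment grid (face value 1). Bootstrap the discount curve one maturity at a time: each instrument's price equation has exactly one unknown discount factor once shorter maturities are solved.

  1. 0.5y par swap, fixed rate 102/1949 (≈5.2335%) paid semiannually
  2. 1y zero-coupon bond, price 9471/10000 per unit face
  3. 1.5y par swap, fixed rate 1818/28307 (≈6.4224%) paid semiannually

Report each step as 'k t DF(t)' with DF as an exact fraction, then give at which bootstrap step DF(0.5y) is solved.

step 1 [0.5y] swap r/2=51/1949: DF=(1 − 51/1949·(0))/(1+51/1949) = 1949/2000 ≈ 0.974500
step 2 [1y] zero: DF = P = 9471/10000 ≈ 0.947100
step 3 [1.5y] swap r/2=909/28307: DF=(1 − 909/28307·(0.974500+0.947100))/(1+909/28307) = 9091/10000 ≈ 0.909100

1 1/2 1949/2000
2 1 9471/10000
3 3/2 9091/10000
DF(0.5y) is solved at step 1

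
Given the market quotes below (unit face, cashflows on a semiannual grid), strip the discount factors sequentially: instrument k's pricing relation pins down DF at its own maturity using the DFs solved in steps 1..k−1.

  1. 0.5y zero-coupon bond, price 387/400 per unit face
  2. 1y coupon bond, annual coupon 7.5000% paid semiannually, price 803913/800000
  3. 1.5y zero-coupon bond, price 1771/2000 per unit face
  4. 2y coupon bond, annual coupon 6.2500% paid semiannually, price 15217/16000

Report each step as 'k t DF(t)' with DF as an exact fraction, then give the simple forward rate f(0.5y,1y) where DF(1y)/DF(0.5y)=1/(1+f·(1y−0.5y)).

step 1 [0.5y] zero: DF = P = 387/400 ≈ 0.967500
step 2 [1y] bond c/2=3/80: DF=(803913/800000 − 3/80·(0.967500))/(1+3/80) = 1167/1250 ≈ 0.933600
step 3 [1.5y] zero: DF = P = 1771/2000 ≈ 0.885500
step 4 [2y] bond c/2=1/32: DF=(15217/16000 − 1/32·(0.967500+0.933600+0.885500))/(1+1/32) = 4189/5000 ≈ 0.837800

1 1/2 387/400
2 1 1167/1250
3 3/2 1771/2000
4 2 4189/5000
f(0.5y,1y) = ((387/400)/(1167/1250) − 1)/(1/2) = 113/1556 ≈ 7.2622%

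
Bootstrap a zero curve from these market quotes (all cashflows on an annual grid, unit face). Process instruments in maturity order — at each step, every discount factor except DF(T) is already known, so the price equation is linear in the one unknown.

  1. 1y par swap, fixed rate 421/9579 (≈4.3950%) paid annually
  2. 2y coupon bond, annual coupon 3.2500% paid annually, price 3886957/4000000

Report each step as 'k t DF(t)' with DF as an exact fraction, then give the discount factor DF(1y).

step 1 [1y] swap r/1=421/9579: DF=(1 − 421/9579·(0))/(1+421/9579) = 9579/10000 ≈ 0.957900
step 2 [2y] bond c/1=13/400: DF=(3886957/4000000 − 13/400·(0.957900))/(1+13/400) = 911/1000 ≈ 0.911000

1 1 9579/10000
2 2 911/1000
DF(1y) = 9579/10000 ≈ 0.957900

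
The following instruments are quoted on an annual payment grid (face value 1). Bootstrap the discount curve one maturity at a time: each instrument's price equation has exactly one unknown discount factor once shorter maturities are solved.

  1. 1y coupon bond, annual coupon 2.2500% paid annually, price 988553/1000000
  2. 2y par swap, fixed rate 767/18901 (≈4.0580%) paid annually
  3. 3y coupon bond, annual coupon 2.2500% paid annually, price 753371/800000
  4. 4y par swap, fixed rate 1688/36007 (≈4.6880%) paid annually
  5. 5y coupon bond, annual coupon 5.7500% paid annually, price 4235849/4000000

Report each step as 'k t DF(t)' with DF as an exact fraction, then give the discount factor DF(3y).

step 1 [1y] bond c/1=9/400: DF=(988553/1000000 − 9/400·(0))/(1+9/400) = 2417/2500 ≈ 0.966800
step 2 [2y] swap r/1=767/18901: DF=(1 − 767/18901·(0.966800))/(1+767/18901) = 9233/10000 ≈ 0.923300
step 3 [3y] bond c/1=9/400: DF=(753371/800000 − 9/400·(0.966800+0.923300))/(1+9/400) = 4397/5000 ≈ 0.879400
step 4 [4y] swap r/1=1688/36007: DF=(1 − 1688/36007·(0.966800+0.923300+0.879400))/(1+1688/36007) = 1039/1250 ≈ 0.831200
step 5 [5y] bond c/1=23/400: DF=(4235849/4000000 − 23/400·(0.966800+0.923300+0.879400+0.831200))/(1+23/400) = 1007/1250 ≈ 0.805600

1 1 2417/2500
2 2 9233/10000
3 3 4397/5000
4 4 1039/1250
5 5 1007/1250
DF(3y) = 4397/5000 ≈ 0.879400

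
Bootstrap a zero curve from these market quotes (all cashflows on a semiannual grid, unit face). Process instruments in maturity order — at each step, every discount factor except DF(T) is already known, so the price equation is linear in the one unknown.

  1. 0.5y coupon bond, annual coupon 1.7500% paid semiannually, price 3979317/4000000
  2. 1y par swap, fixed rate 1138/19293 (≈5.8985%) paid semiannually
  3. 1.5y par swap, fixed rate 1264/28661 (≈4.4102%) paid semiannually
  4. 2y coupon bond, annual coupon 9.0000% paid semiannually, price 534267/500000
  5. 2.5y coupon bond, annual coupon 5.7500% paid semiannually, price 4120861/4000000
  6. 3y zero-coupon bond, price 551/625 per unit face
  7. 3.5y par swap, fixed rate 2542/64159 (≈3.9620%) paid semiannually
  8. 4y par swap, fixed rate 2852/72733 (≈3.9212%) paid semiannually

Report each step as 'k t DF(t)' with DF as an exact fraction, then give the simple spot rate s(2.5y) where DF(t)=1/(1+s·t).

1 1/2 4931/5000
2 1 9431/10000
3 3/2 1171/1250
4 2 8991/10000
5 5/2 4481/5000
6 3 551/625
7 7/2 8729/10000
8 4 4287/5000
s(2.5y) = (1/(4481/5000) − 1)/(5/2) = 1038/22405 ≈ 4.6329%

step 1 [0.5y] bond c/2=7/800: DF=(3979317/4000000 − 7/800·(0))/(1+7/800) = 4931/5000 ≈ 0.986200
step 2 [1y] swap r/2=569/19293: DF=(1 − 569/19293·(0.986200))/(1+569/19293) = 9431/10000 ≈ 0.943100
step 3 [1.5y] swap r/2=632/28661: DF=(1 − 632/28661·(0.986200+0.943100))/(1+632/28661) = 1171/1250 ≈ 0.936800
step 4 [2y] bond c/2=9/200: DF=(534267/500000 − 9/200·(0.986200+0.943100+0.936800))/(1+9/200) = 8991/10000 ≈ 0.899100
step 5 [2.5y] bond c/2=23/800: DF=(4120861/4000000 − 23/800·(0.986200+0.943100+0.936800+0.899100))/(1+23/800) = 4481/5000 ≈ 0.896200
step 6 [3y] zero: DF = P = 551/625 ≈ 0.881600
step 7 [3.5y] swap r/2=1271/64159: DF=(1 − 1271/64159·(0.986200+0.943100+0.936800+0.899100+0.896200+0.881600))/(1+1271/64159) = 8729/10000 ≈ 0.872900
step 8 [4y] swap r/2=1426/72733: DF=(1 − 1426/72733·(0.986200+0.943100+0.936800+0.899100+0.896200+0.881600+0.872900))/(1+1426/72733) = 4287/5000 ≈ 0.857400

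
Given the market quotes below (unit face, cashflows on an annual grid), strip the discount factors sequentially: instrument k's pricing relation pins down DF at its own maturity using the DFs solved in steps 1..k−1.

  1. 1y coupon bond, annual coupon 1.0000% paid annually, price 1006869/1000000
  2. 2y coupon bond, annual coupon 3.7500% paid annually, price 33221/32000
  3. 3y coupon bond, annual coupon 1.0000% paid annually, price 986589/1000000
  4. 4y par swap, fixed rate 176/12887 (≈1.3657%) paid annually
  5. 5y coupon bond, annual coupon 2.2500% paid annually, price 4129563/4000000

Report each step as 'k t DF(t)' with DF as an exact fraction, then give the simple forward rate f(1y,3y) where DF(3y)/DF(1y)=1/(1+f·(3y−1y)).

step 1 [1y] bond c/1=1/100: DF=(1006869/1000000 − 1/100·(0))/(1+1/100) = 9969/10000 ≈ 0.996900
step 2 [2y] bond c/1=3/80: DF=(33221/32000 − 3/80·(0.996900))/(1+3/80) = 4823/5000 ≈ 0.964600
step 3 [3y] bond c/1=1/100: DF=(986589/1000000 − 1/100·(0.996900+0.964600))/(1+1/100) = 4787/5000 ≈ 0.957400
step 4 [4y] swap r/1=176/12887: DF=(1 − 176/12887·(0.996900+0.964600+0.957400))/(1+176/12887) = 592/625 ≈ 0.947200
step 5 [5y] bond c/1=9/400: DF=(4129563/4000000 − 9/400·(0.996900+0.964600+0.957400+0.947200))/(1+9/400) = 4623/5000 ≈ 0.924600

1 1 9969/10000
2 2 4823/5000
3 3 4787/5000
4 4 592/625
5 5 4623/5000
f(1y,3y) = ((9969/10000)/(4787/5000) − 1)/(2) = 395/19148 ≈ 2.0629%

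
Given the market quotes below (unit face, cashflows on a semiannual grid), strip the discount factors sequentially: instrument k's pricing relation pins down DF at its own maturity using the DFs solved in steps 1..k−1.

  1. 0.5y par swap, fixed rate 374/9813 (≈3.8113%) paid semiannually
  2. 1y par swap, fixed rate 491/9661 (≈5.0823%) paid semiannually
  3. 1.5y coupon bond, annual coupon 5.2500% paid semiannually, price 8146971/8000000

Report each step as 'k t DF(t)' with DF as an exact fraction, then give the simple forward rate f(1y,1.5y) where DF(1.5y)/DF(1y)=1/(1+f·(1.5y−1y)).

1 1/2 9813/10000
2 1 9509/10000
3 3/2 9429/10000
f(1y,1.5y) = ((9509/10000)/(9429/10000) − 1)/(1/2) = 160/9429 ≈ 1.6969%

step 1 [0.5y] swap r/2=187/9813: DF=(1 − 187/9813·(0))/(1+187/9813) = 9813/10000 ≈ 0.981300
step 2 [1y] swap r/2=491/19322: DF=(1 − 491/19322·(0.981300))/(1+491/19322) = 9509/10000 ≈ 0.950900
step 3 [1.5y] bond c/2=21/800: DF=(8146971/8000000 − 21/800·(0.981300+0.950900))/(1+21/800) = 9429/10000 ≈ 0.942900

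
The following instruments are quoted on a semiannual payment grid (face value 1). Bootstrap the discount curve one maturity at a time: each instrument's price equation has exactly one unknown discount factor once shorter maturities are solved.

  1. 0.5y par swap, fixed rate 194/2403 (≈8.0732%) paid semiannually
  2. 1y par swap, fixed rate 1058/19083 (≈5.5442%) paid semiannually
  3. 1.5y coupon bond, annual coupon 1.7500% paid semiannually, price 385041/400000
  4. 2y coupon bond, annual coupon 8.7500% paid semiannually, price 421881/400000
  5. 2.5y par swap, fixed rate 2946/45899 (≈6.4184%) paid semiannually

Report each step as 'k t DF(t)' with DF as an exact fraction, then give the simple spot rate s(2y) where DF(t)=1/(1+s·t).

1 1/2 2403/2500
2 1 9471/10000
3 3/2 9377/10000
4 2 557/625
5 5/2 8527/10000
s(2y) = (1/(557/625) − 1)/(2) = 34/557 ≈ 6.1041%

step 1 [0.5y] swap r/2=97/2403: DF=(1 − 97/2403·(0))/(1+97/2403) = 2403/2500 ≈ 0.961200
step 2 [1y] swap r/2=529/19083: DF=(1 − 529/19083·(0.961200))/(1+529/19083) = 9471/10000 ≈ 0.947100
step 3 [1.5y] bond c/2=7/800: DF=(385041/400000 − 7/800·(0.961200+0.947100))/(1+7/800) = 9377/10000 ≈ 0.937700
step 4 [2y] bond c/2=7/160: DF=(421881/400000 − 7/160·(0.961200+0.947100+0.937700))/(1+7/160) = 557/625 ≈ 0.891200
step 5 [2.5y] swap r/2=1473/45899: DF=(1 − 1473/45899·(0.961200+0.947100+0.937700+0.891200))/(1+1473/45899) = 8527/10000 ≈ 0.852700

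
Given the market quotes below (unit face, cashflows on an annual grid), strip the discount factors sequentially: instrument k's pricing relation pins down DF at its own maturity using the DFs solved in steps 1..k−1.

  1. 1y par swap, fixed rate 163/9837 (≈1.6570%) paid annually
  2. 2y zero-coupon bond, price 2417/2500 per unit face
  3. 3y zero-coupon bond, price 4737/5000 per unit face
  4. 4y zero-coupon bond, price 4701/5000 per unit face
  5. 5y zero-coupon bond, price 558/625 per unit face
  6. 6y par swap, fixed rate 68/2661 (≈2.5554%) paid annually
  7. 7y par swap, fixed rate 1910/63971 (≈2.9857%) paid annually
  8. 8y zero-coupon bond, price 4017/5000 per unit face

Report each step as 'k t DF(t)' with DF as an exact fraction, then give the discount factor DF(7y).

1 1 9837/10000
2 2 2417/2500
3 3 4737/5000
4 4 4701/5000
5 5 558/625
6 6 2143/2500
7 7 809/1000
8 8 4017/5000
DF(7y) = 809/1000 ≈ 0.809000

step 1 [1y] swap r/1=163/9837: DF=(1 − 163/9837·(0))/(1+163/9837) = 9837/10000 ≈ 0.983700
step 2 [2y] zero: DF = P = 2417/2500 ≈ 0.966800
step 3 [3y] zero: DF = P = 4737/5000 ≈ 0.947400
step 4 [4y] zero: DF = P = 4701/5000 ≈ 0.940200
step 5 [5y] zero: DF = P = 558/625 ≈ 0.892800
step 6 [6y] swap r/1=68/2661: DF=(1 − 68/2661·(0.983700+0.966800+0.947400+0.940200+0.892800))/(1+68/2661) = 2143/2500 ≈ 0.857200
step 7 [7y] swap r/1=1910/63971: DF=(1 − 1910/63971·(0.983700+0.966800+0.947400+0.940200+0.892800+0.857200))/(1+1910/63971) = 809/1000 ≈ 0.809000
step 8 [8y] zero: DF = P = 4017/5000 ≈ 0.803400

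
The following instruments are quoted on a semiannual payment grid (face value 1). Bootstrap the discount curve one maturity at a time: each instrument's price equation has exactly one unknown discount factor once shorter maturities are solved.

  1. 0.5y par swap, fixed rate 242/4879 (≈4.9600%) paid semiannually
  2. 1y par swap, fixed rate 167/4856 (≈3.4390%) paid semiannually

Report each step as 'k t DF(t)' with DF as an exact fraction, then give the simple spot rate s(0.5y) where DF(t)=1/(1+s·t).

step 1 [0.5y] swap r/2=121/4879: DF=(1 − 121/4879·(0))/(1+121/4879) = 4879/5000 ≈ 0.975800
step 2 [1y] swap r/2=167/9712: DF=(1 − 167/9712·(0.975800))/(1+167/9712) = 4833/5000 ≈ 0.966600

1 1/2 4879/5000
2 1 4833/5000
s(0.5y) = (1/(4879/5000) − 1)/(1/2) = 242/4879 ≈ 4.9600%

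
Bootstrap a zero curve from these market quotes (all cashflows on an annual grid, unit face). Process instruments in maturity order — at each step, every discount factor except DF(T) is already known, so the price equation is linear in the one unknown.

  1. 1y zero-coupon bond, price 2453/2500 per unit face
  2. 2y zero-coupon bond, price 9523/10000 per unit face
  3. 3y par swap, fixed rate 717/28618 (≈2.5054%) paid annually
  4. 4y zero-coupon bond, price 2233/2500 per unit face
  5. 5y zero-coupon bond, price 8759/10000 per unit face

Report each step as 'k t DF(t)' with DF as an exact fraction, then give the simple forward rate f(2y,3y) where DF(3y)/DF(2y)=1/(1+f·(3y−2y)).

1 1 2453/2500
2 2 9523/10000
3 3 9283/10000
4 4 2233/2500
5 5 8759/10000
f(2y,3y) = ((9523/10000)/(9283/10000) − 1)/(1) = 240/9283 ≈ 2.5854%

step 1 [1y] zero: DF = P = 2453/2500 ≈ 0.981200
step 2 [2y] zero: DF = P = 9523/10000 ≈ 0.952300
step 3 [3y] swap r/1=717/28618: DF=(1 − 717/28618·(0.981200+0.952300))/(1+717/28618) = 9283/10000 ≈ 0.928300
step 4 [4y] zero: DF = P = 2233/2500 ≈ 0.893200
step 5 [5y] zero: DF = P = 8759/10000 ≈ 0.875900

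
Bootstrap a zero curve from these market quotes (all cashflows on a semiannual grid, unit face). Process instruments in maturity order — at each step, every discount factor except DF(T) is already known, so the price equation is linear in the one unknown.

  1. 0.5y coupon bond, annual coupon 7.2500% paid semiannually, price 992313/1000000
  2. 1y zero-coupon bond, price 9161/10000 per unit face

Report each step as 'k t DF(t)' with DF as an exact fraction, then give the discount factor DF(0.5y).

1 1/2 1197/1250
2 1 9161/10000
DF(0.5y) = 1197/1250 ≈ 0.957600

step 1 [0.5y] bond c/2=29/800: DF=(992313/1000000 − 29/800·(0))/(1+29/800) = 1197/1250 ≈ 0.957600
step 2 [1y] zero: DF = P = 9161/10000 ≈ 0.916100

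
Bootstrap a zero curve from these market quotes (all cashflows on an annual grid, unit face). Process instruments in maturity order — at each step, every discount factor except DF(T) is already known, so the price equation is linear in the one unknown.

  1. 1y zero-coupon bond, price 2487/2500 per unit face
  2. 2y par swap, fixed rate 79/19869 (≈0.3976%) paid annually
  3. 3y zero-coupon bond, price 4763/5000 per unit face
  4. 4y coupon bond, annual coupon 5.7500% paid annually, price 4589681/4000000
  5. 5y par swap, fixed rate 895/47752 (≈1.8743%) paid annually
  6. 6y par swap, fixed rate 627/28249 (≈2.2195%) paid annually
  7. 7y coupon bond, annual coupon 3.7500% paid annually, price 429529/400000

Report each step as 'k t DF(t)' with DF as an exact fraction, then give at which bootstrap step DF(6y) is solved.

1 1 2487/2500
2 2 9921/10000
3 3 4763/5000
4 4 2313/2500
5 5 1821/2000
6 6 4373/5000
7 7 2077/2500
DF(6y) is solved at step 6

step 1 [1y] zero: DF = P = 2487/2500 ≈ 0.994800
step 2 [2y] swap r/1=79/19869: DF=(1 − 79/19869·(0.994800))/(1+79/19869) = 9921/10000 ≈ 0.992100
step 3 [3y] zero: DF = P = 4763/5000 ≈ 0.952600
step 4 [4y] bond c/1=23/400: DF=(4589681/4000000 − 23/400·(0.994800+0.992100+0.952600))/(1+23/400) = 2313/2500 ≈ 0.925200
step 5 [5y] swap r/1=895/47752: DF=(1 − 895/47752·(0.994800+0.992100+0.952600+0.925200))/(1+895/47752) = 1821/2000 ≈ 0.910500
step 6 [6y] swap r/1=627/28249: DF=(1 − 627/28249·(0.994800+0.992100+0.952600+0.925200+0.910500))/(1+627/28249) = 4373/5000 ≈ 0.874600
step 7 [7y] bond c/1=3/80: DF=(429529/400000 − 3/80·(0.994800+0.992100+0.952600+0.925200+0.910500+0.874600))/(1+3/80) = 2077/2500 ≈ 0.830800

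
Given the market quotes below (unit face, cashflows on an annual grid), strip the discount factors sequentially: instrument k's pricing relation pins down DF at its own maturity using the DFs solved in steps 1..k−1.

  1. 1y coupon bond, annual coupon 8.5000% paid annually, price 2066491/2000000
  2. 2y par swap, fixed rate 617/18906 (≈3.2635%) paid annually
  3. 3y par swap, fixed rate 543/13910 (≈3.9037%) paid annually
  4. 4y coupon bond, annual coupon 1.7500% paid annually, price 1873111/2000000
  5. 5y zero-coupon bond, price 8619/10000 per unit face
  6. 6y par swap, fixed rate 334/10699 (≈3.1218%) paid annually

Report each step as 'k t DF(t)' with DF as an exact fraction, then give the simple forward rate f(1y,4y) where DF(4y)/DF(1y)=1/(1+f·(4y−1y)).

step 1 [1y] bond c/1=17/200: DF=(2066491/2000000 − 17/200·(0))/(1+17/200) = 9523/10000 ≈ 0.952300
step 2 [2y] swap r/1=617/18906: DF=(1 − 617/18906·(0.952300))/(1+617/18906) = 9383/10000 ≈ 0.938300
step 3 [3y] swap r/1=543/13910: DF=(1 − 543/13910·(0.952300+0.938300))/(1+543/13910) = 4457/5000 ≈ 0.891400
step 4 [4y] bond c/1=7/400: DF=(1873111/2000000 − 7/400·(0.952300+0.938300+0.891400))/(1+7/400) = 4363/5000 ≈ 0.872600
step 5 [5y] zero: DF = P = 8619/10000 ≈ 0.861900
step 6 [6y] swap r/1=334/10699: DF=(1 − 334/10699·(0.952300+0.938300+0.891400+0.872600+0.861900))/(1+334/10699) = 833/1000 ≈ 0.833000

1 1 9523/10000
2 2 9383/10000
3 3 4457/5000
4 4 4363/5000
5 5 8619/10000
6 6 833/1000
f(1y,4y) = ((9523/10000)/(4363/5000) − 1)/(3) = 797/26178 ≈ 3.0445%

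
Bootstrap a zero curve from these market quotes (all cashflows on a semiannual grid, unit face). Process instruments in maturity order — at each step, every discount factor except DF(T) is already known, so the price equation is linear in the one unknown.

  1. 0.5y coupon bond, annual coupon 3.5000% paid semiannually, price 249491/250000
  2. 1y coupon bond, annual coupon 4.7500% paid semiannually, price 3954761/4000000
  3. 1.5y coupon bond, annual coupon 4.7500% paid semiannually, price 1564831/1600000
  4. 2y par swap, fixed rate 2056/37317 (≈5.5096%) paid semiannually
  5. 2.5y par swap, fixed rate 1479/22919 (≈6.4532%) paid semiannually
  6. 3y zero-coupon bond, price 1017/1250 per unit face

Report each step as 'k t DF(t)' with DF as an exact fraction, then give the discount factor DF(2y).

step 1 [0.5y] bond c/2=7/400: DF=(249491/250000 − 7/400·(0))/(1+7/400) = 613/625 ≈ 0.980800
step 2 [1y] bond c/2=19/800: DF=(3954761/4000000 − 19/800·(0.980800))/(1+19/800) = 943/1000 ≈ 0.943000
step 3 [1.5y] bond c/2=19/800: DF=(1564831/1600000 − 19/800·(0.980800+0.943000))/(1+19/800) = 9107/10000 ≈ 0.910700
step 4 [2y] swap r/2=1028/37317: DF=(1 − 1028/37317·(0.980800+0.943000+0.910700))/(1+1028/37317) = 2243/2500 ≈ 0.897200
step 5 [2.5y] swap r/2=1479/45838: DF=(1 − 1479/45838·(0.980800+0.943000+0.910700+0.897200))/(1+1479/45838) = 8521/10000 ≈ 0.852100
step 6 [3y] zero: DF = P = 1017/1250 ≈ 0.813600

1 1/2 613/625
2 1 943/1000
3 3/2 9107/10000
4 2 2243/2500
5 5/2 8521/10000
6 3 1017/1250
DF(2y) = 2243/2500 ≈ 0.897200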